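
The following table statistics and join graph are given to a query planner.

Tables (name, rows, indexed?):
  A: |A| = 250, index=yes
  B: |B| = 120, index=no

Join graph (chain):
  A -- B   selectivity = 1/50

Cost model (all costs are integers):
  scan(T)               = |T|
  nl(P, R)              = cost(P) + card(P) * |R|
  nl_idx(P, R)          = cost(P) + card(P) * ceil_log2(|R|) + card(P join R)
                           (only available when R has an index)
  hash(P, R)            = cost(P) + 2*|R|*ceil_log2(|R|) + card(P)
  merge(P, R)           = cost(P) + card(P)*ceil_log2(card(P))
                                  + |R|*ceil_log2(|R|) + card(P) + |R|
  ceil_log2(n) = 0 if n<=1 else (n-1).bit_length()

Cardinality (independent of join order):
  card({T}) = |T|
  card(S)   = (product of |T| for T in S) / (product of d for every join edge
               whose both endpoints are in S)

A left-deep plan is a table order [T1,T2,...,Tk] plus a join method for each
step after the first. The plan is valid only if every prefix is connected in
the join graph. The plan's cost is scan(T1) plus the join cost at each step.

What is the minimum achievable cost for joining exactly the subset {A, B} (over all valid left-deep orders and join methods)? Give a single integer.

1680

Selinger DP over subsets of {A,B}:
  {A}: scan cost=250, card=250
  {B}: scan cost=120, card=120
  {AB}: card=600; try (A,nl_idx)→1680, (B,hash)→2180, (A,merge)→3330, (B,merge)→3460, (A,hash)→4240, (A,nl)→30120 …(+1); best=1680 via (A,nl_idx)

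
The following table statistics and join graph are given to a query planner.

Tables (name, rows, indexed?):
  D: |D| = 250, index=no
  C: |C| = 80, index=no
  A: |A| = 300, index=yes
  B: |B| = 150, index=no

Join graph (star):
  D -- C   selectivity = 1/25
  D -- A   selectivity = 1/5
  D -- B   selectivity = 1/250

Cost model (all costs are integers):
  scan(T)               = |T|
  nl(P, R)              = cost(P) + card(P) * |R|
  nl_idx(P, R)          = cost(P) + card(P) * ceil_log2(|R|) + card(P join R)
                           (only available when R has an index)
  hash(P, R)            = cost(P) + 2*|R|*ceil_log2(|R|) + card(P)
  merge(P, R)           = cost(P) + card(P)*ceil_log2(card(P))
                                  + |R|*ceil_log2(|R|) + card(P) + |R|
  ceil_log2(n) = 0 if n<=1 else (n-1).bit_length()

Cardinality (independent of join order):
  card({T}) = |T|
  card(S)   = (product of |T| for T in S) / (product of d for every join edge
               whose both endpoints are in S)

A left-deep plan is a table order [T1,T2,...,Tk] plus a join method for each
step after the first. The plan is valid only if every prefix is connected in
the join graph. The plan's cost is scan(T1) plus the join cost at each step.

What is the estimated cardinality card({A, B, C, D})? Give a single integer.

28800

Tables in S: A(300), B(150), C(80), D(250)
Edges inside S: D-C(d=25), D-A(d=5), D-B(d=250)
numerator = 300 * 150 * 80 * 250 = 900000000
denominator = 25 * 5 * 250 = 31250
card(S) = 900000000 / 31250 = 28800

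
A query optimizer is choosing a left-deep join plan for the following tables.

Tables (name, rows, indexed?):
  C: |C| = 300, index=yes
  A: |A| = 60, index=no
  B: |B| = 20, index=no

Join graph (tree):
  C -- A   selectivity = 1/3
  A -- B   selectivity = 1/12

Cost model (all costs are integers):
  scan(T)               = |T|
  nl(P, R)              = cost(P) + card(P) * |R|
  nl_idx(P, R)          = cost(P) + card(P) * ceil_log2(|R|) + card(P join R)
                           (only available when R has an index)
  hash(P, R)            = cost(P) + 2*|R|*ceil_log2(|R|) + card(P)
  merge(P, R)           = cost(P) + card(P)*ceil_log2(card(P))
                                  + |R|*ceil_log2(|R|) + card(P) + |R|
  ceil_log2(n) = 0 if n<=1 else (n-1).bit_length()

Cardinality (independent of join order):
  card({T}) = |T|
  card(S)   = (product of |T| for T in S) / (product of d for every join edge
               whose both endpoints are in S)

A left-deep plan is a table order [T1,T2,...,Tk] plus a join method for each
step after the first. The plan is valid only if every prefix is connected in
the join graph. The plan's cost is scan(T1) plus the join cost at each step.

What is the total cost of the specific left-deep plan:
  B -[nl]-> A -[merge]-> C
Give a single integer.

step 1: scan B: cost=20, card=20
step 2: join A via nl
    card(P join A) = 20*60/(12) = 100
    cost = 20 + 20*60 = 1220
step 3: join C via merge
    card(P join C) = 100*300/(3) = 10000
    cost = 1220 + 100*7 + 300*9 + 100 + 300 = 5020

5020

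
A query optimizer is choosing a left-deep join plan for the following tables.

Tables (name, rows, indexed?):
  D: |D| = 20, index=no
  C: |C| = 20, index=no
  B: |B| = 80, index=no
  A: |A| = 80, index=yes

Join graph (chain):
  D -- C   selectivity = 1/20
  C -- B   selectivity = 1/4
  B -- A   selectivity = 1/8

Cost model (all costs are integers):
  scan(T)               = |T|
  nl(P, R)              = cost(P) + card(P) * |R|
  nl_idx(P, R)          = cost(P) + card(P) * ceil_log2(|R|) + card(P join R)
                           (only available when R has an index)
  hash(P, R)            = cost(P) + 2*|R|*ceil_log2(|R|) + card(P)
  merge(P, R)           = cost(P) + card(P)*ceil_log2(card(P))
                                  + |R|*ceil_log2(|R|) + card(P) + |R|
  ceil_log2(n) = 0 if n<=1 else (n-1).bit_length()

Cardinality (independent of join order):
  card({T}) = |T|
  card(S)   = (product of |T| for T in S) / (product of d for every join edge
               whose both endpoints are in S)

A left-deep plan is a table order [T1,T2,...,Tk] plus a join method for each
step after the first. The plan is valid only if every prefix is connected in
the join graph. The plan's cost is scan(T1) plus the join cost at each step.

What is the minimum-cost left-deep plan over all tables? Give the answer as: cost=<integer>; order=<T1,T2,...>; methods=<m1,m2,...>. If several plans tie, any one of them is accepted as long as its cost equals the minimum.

Selinger DP (subsets sized 1..n):
  {D}: scan cost=20, card=20
  {C}: scan cost=20, card=20
  {B}: scan cost=80, card=80
  {A}: scan cost=80, card=80
  {CD}: card=20; try (D,hash)→240, (C,hash)→240, (D,merge)→260, (C,merge)→260, (D,nl)→420, (C,nl)→420; best=240 via (D,hash)
  {BC}: card=400; try (C,hash)→360, (B,merge)→780, (C,merge)→840, (B,hash)→1160, (B,nl)→1620, (C,nl)→1680; best=360 via (C,hash)
  {AB}: card=800; try (B,hash)→1280, (A,hash)→1280, (B,merge)→1360, (A,merge)→1360, (A,nl_idx)→1440, (B,nl)→6480 …(+1); best=1280 via (B,hash)
  {BCD}: card=400; try (D,hash)→960, (B,merge)→1000, (B,hash)→1380, (B,nl)→1840, (D,merge)→4480, (D,nl)→8360; best=960 via (D,hash)
  {ABC}: card=4000; try (A,hash)→1880, (C,hash)→2280, (A,merge)→5000, (A,nl_idx)→7160, (C,merge)→10200, (C,nl)→17280 …(+1); best=1880 via (A,hash)
  {ABCD}: card=4000; try (A,hash)→2480, (A,merge)→5600, (D,hash)→6080, (A,nl_idx)→7760, (A,nl)→32960, (D,merge)→54000 …(+1); best=2480 via (A,hash)

cost=2480; order=B,C,D,A; methods=hash,hash,hash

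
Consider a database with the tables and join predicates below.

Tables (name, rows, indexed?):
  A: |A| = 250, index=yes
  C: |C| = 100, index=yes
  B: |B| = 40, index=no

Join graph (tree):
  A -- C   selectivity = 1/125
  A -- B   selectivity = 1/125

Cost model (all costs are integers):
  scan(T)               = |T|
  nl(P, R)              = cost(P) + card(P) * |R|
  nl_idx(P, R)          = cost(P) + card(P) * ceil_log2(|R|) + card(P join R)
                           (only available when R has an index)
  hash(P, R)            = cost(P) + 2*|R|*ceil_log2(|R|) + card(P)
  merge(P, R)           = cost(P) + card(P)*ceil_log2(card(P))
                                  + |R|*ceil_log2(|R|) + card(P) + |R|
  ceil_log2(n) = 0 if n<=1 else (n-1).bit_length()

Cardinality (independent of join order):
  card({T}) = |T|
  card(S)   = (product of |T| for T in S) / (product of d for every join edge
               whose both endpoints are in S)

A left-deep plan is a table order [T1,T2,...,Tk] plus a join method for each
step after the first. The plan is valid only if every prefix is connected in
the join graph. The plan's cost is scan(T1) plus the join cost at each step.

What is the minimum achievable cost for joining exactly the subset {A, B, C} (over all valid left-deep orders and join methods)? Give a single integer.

1064

Selinger DP over subsets of {A,B,C}:
  {A}: scan cost=250, card=250
  {C}: scan cost=100, card=100
  {B}: scan cost=40, card=40
  {AC}: card=200; try (A,nl_idx)→1100, (C,hash)→1900, (C,nl_idx)→2200, (A,merge)→3150, (C,merge)→3300, (A,hash)→4200 …(+2); best=1100 via (A,nl_idx)
  {AB}: card=80; try (A,nl_idx)→440, (B,hash)→980, (A,merge)→2570, (B,merge)→2780, (A,hash)→4080, (A,nl)→10040 …(+1); best=440 via (A,nl_idx)
  {ABC}: card=64; try (C,nl_idx)→1064, (B,hash)→1780, (C,merge)→1880, (C,hash)→1920, (B,merge)→3180, (C,nl)→8440 …(+1); best=1064 via (C,nl_idx)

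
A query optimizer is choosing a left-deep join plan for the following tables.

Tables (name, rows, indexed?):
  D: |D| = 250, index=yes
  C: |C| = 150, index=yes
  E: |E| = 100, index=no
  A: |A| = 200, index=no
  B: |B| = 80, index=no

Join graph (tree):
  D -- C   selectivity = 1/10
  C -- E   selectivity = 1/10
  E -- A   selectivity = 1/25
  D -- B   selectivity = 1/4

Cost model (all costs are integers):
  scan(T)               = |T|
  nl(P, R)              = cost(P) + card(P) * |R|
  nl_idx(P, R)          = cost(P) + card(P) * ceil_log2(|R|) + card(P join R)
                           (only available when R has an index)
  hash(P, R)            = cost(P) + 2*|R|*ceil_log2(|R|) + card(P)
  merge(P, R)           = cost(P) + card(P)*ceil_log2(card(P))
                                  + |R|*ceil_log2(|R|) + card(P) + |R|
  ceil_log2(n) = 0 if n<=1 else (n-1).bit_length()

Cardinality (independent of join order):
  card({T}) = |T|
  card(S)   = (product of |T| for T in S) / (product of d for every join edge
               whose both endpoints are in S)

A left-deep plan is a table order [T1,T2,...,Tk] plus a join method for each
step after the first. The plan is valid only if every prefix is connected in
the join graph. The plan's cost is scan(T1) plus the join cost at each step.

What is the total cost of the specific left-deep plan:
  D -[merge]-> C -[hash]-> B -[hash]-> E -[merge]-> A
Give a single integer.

step 1: scan D: cost=250, card=250
step 2: join C via merge
    card(P join C) = 250*150/(10) = 3750
    cost = 250 + 250*8 + 150*8 + 250 + 150 = 3850
step 3: join B via hash
    card(P join B) = 3750*80/(4) = 75000
    cost = 3850 + 2*80*7 + 3750 = 8720
step 4: join E via hash
    card(P join E) = 75000*100/(10) = 750000
    cost = 8720 + 2*100*7 + 75000 = 85120
step 5: join A via merge
    card(P join A) = 750000*200/(25) = 6000000
    cost = 85120 + 750000*20 + 200*8 + 750000 + 200 = 15836920

15836920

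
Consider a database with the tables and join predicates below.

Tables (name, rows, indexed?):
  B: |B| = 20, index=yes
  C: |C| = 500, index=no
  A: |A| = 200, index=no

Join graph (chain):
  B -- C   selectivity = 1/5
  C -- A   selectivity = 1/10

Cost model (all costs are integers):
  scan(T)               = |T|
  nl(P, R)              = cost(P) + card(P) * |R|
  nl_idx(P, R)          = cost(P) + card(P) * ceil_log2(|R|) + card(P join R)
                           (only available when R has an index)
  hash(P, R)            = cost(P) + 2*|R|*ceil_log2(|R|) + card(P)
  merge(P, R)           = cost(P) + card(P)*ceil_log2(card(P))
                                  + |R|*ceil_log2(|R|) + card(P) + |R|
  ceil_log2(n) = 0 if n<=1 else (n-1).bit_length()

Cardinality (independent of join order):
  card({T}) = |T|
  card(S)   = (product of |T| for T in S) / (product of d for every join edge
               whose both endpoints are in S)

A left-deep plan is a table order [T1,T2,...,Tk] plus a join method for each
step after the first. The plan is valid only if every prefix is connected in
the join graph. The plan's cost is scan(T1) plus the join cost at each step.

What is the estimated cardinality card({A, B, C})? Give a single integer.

40000

Tables in S: A(200), B(20), C(500)
Edges inside S: B-C(d=5), C-A(d=10)
numerator = 200 * 20 * 500 = 2000000
denominator = 5 * 10 = 50
card(S) = 2000000 / 50 = 40000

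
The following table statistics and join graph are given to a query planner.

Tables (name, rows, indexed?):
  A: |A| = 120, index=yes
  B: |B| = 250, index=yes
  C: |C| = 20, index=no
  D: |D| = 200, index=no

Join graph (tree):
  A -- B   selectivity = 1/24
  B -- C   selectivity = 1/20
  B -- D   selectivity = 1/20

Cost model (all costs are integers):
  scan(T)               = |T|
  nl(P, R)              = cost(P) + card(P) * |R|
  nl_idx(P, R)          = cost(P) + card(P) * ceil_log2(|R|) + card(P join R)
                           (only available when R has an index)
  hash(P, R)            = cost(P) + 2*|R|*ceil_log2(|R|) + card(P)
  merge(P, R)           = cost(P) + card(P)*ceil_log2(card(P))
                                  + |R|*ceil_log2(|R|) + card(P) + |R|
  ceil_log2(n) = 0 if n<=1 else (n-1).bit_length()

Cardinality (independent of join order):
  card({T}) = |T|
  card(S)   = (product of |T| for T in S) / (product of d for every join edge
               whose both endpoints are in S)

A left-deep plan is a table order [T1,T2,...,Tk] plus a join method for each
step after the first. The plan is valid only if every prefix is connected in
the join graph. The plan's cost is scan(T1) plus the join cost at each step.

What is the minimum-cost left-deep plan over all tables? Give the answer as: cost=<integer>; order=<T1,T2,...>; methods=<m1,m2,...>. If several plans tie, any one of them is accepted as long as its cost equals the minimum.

cost=6810; order=C,B,A,D; methods=nl_idx,hash,hash

Selinger DP (subsets sized 1..n):
  {A}: scan cost=120, card=120
  {B}: scan cost=250, card=250
  {C}: scan cost=20, card=20
  {D}: scan cost=200, card=200
  {AB}: card=1250; try (A,hash)→2180, (B,nl_idx)→2330, (A,nl_idx)→3250, (B,merge)→3330, (A,merge)→3460, (B,hash)→4240 …(+2); best=2180 via (A,hash)
  {BC}: card=250; try (B,nl_idx)→430, (C,hash)→700, (B,merge)→2390, (C,merge)→2620, (B,hash)→4040, (B,nl)→5020 …(+1); best=430 via (B,nl_idx)
  {BD}: card=2500; try (D,hash)→3700, (B,merge)→4250, (D,merge)→4300, (B,nl_idx)→4300, (B,hash)→4400, (B,nl)→50200 …(+1); best=3700 via (D,hash)
  {ABC}: card=1250; try (A,hash)→2360, (A,nl_idx)→3430, (C,hash)→3630, (A,merge)→3640, (C,merge)→17300, (C,nl)→27180 …(+1); best=2360 via (A,hash)
  {ABD}: card=12500; try (D,hash)→6630, (A,hash)→7880, (D,merge)→18980, (A,nl_idx)→33700, (A,merge)→37160, (D,nl)→252180 …(+1); best=6630 via (D,hash)
  {BCD}: card=2500; try (D,hash)→3880, (D,merge)→4480, (C,hash)→6400, (C,merge)→36320, (D,nl)→50430, (C,nl)→53700; best=3880 via (D,hash)
  {ABCD}: card=12500; try (D,hash)→6810, (A,hash)→8060, (D,merge)→19160, (C,hash)→19330, (A,nl_idx)→33880, (A,merge)→37340 …(+4); best=6810 via (D,hash)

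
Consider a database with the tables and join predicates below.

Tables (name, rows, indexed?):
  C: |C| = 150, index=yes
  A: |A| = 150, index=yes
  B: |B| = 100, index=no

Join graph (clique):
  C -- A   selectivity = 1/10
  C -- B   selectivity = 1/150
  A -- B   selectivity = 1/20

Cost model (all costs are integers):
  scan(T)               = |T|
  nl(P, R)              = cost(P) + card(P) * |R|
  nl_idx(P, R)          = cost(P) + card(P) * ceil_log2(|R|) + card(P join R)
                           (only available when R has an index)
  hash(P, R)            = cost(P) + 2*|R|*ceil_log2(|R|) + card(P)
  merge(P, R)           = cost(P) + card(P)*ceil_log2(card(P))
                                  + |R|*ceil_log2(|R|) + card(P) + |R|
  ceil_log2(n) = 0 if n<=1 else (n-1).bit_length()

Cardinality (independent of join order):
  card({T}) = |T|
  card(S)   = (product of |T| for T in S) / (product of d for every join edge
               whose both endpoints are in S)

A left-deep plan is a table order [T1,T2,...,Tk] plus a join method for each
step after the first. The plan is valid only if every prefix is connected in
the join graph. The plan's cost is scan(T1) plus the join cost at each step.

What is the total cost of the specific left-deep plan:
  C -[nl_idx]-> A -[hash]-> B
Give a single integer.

step 1: scan C: cost=150, card=150
step 2: join A via nl_idx
    card(P join A) = 150*150/(10) = 2250
    cost = 150 + 150*8 + 2250 = 3600
step 3: join B via hash
    card(P join B) = 2250*100/(150*20) = 75
    cost = 3600 + 2*100*7 + 2250 = 7250

7250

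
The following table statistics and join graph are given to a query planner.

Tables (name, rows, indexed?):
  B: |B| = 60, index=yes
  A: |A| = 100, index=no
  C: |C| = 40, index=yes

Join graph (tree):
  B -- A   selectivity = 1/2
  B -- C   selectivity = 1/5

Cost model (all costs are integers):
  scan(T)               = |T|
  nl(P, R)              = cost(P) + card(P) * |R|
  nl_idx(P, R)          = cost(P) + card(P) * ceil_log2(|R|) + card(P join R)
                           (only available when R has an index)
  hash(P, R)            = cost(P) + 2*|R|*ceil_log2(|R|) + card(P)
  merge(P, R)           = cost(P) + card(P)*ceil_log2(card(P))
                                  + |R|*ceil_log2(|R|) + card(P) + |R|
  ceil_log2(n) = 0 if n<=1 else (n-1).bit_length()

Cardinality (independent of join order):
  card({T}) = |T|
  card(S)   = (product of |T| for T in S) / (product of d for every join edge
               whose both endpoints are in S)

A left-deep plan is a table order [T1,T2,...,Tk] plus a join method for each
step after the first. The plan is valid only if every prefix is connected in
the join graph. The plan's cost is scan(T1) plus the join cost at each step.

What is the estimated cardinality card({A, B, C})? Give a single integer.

24000

Tables in S: A(100), B(60), C(40)
Edges inside S: B-A(d=2), B-C(d=5)
numerator = 100 * 60 * 40 = 240000
denominator = 2 * 5 = 10
card(S) = 240000 / 10 = 24000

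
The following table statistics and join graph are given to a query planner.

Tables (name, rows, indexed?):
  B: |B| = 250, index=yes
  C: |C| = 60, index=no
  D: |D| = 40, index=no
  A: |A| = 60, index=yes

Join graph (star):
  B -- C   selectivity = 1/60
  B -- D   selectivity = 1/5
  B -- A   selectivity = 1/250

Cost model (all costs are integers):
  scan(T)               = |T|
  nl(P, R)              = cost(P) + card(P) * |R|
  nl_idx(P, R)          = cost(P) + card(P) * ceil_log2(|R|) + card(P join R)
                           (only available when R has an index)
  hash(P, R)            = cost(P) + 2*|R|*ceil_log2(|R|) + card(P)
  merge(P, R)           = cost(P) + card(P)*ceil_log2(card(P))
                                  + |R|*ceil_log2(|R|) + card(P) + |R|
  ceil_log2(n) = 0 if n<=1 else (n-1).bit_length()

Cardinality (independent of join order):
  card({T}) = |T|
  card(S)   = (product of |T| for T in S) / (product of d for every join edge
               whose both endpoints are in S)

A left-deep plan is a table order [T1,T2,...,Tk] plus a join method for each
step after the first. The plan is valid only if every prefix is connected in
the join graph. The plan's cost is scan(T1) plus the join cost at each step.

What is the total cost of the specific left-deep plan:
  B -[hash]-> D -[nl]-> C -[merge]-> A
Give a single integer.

145400

step 1: scan B: cost=250, card=250
step 2: join D via hash
    card(P join D) = 250*40/(5) = 2000
    cost = 250 + 2*40*6 + 250 = 980
step 3: join C via nl
    card(P join C) = 2000*60/(60) = 2000
    cost = 980 + 2000*60 = 120980
step 4: join A via merge
    card(P join A) = 2000*60/(250) = 480
    cost = 120980 + 2000*11 + 60*6 + 2000 + 60 = 145400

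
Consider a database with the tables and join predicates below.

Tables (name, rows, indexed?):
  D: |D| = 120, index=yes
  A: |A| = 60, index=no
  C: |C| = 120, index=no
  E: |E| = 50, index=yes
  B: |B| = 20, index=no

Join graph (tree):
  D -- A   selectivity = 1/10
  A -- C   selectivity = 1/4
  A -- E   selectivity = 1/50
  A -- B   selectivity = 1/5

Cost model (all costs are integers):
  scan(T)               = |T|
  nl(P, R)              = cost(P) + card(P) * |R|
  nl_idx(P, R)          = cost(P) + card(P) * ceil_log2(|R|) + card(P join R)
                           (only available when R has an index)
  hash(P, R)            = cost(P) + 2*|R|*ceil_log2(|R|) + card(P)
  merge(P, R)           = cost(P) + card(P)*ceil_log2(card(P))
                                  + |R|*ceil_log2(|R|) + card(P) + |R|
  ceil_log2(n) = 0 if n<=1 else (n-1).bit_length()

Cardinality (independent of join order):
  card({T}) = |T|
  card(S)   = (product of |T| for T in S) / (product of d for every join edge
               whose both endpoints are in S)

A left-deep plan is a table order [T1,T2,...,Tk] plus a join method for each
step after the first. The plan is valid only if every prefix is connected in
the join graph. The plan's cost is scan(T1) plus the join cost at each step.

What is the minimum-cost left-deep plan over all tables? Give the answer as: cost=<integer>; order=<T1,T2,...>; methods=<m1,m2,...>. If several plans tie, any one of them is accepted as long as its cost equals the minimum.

Selinger DP (subsets sized 1..n):
  {D}: scan cost=120, card=120
  {A}: scan cost=60, card=60
  {C}: scan cost=120, card=120
  {E}: scan cost=50, card=50
  {B}: scan cost=20, card=20
  {AD}: card=720; try (A,hash)→960, (D,nl_idx)→1200, (D,merge)→1440, (A,merge)→1500, (D,hash)→1800, (D,nl)→7260 …(+1); best=960 via (A,hash)
  {AC}: card=1800; try (A,hash)→960, (C,merge)→1440, (A,merge)→1500, (C,hash)→1800, (C,nl)→7260, (A,nl)→7320; best=960 via (A,hash)
  {AE}: card=60; try (E,nl_idx)→480, (E,hash)→720, (A,hash)→820, (A,merge)→820, (E,merge)→830, (A,nl)→3050 …(+1); best=480 via (E,nl_idx)
  {AB}: card=240; try (B,hash)→320, (A,merge)→560, (B,merge)→600, (A,hash)→760, (A,nl)→1220, (B,nl)→1260; best=320 via (B,hash)
  {ACD}: card=21600; try (C,hash)→3360, (D,hash)→4440, (C,merge)→9840, (D,merge)→23520, (D,nl_idx)→35160, (C,nl)→87360 …(+1); best=3360 via (C,hash)
  {ADE}: card=720; try (D,nl_idx)→1620, (D,merge)→1860, (D,hash)→2220, (E,hash)→2280, (E,nl_idx)→6000, (D,nl)→7680 …(+2); best=1620 via (D,nl_idx)
  {ABD}: card=2880; try (B,hash)→1880, (D,hash)→2240, (D,merge)→3440, (D,nl_idx)→4880, (B,merge)→9000, (B,nl)→15360 …(+1); best=1880 via (B,hash)
  {ACE}: card=1800; try (C,merge)→1860, (C,hash)→2220, (E,hash)→3360, (C,nl)→7680, (E,nl_idx)→13560, (E,merge)→22910 …(+1); best=1860 via (C,merge)
  {ABC}: card=7200; try (C,hash)→2240, (B,hash)→2960, (C,merge)→3440, (B,merge)→22680, (C,nl)→29120, (B,nl)→36960; best=2240 via (C,hash)
  {ABE}: card=240; try (B,hash)→740, (B,merge)→1020, (E,hash)→1160, (B,nl)→1680, (E,nl_idx)→2000, (E,merge)→2830 …(+1); best=740 via (B,hash)
  {ACDE}: card=21600; try (C,hash)→4020, (D,hash)→5340, (C,merge)→10500, (D,merge)→24420, (E,hash)→25560, (D,nl_idx)→36060 …(+5); best=4020 via (C,hash)
  {ABCD}: card=86400; try (C,hash)→6440, (D,hash)→11120, (B,hash)→25160, (C,merge)→40280, (D,merge)→104000, (D,nl_idx)→139040 …(+4); best=6440 via (C,hash)
  {ABDE}: card=2880; try (B,hash)→2540, (D,hash)→2660, (D,merge)→3860, (D,nl_idx)→5300, (E,hash)→5360, (B,merge)→9660 …(+5); best=2540 via (B,hash)
  {ABCE}: card=7200; try (C,hash)→2660, (C,merge)→3860, (B,hash)→3860, (E,hash)→10040, (B,merge)→23580, (C,nl)→29540 …(+4); best=2660 via (C,hash)
  {ABCDE}: card=86400; try (C,hash)→7100, (D,hash)→11540, (B,hash)→25820, (C,merge)→40940, (E,hash)→93440, (D,merge)→104420 …(+8); best=7100 via (C,hash)

cost=7100; order=A,E,D,B,C; methods=nl_idx,nl_idx,hash,hash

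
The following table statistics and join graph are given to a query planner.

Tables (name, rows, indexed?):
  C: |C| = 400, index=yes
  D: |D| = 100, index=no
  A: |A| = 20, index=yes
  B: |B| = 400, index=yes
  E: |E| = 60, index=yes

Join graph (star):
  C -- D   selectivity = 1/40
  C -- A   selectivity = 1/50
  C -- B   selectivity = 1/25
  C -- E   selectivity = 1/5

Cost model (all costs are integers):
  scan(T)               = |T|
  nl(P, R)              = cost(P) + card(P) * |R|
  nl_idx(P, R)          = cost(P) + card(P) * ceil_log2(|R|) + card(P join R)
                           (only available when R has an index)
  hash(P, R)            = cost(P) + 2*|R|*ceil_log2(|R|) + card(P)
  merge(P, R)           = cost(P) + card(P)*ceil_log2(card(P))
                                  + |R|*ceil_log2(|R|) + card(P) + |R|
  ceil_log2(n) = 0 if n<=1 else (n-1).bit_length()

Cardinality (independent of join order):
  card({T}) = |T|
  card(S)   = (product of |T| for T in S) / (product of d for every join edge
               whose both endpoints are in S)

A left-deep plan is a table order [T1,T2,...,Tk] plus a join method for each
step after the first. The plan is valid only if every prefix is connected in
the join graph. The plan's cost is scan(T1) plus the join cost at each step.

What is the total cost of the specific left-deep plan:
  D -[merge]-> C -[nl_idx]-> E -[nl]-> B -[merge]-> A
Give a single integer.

step 1: scan D: cost=100, card=100
step 2: join C via merge
    card(P join C) = 100*400/(40) = 1000
    cost = 100 + 100*7 + 400*9 + 100 + 400 = 4900
step 3: join E via nl_idx
    card(P join E) = 1000*60/(5) = 12000
    cost = 4900 + 1000*6 + 12000 = 22900
step 4: join B via nl
    card(P join B) = 12000*400/(25) = 192000
    cost = 22900 + 12000*400 = 4822900
step 5: join A via merge
    card(P join A) = 192000*20/(50) = 76800
    cost = 4822900 + 192000*18 + 20*5 + 192000 + 20 = 8471020

8471020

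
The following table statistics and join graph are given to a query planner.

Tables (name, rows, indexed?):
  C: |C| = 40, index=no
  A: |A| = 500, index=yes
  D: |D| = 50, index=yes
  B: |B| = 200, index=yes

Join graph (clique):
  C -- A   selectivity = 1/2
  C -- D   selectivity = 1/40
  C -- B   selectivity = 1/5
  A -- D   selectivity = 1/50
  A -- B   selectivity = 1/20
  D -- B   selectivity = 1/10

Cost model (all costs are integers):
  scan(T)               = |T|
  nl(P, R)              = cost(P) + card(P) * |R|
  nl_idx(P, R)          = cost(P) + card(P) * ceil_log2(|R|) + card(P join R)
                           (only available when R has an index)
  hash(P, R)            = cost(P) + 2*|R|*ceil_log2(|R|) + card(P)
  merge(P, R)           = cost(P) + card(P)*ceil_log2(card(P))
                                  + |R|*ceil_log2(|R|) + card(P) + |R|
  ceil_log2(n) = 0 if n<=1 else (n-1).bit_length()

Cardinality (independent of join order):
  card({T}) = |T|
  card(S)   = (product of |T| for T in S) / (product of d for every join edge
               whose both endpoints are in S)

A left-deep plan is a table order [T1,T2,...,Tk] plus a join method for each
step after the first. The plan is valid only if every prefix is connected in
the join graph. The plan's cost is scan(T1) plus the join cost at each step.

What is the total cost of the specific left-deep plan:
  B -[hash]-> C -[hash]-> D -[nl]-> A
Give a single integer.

step 1: scan B: cost=200, card=200
step 2: join C via hash
    card(P join C) = 200*40/(5) = 1600
    cost = 200 + 2*40*6 + 200 = 880
step 3: join D via hash
    card(P join D) = 1600*50/(40*10) = 200
    cost = 880 + 2*50*6 + 1600 = 3080
step 4: join A via nl
    card(P join A) = 200*500/(2*50*20) = 50
    cost = 3080 + 200*500 = 103080

103080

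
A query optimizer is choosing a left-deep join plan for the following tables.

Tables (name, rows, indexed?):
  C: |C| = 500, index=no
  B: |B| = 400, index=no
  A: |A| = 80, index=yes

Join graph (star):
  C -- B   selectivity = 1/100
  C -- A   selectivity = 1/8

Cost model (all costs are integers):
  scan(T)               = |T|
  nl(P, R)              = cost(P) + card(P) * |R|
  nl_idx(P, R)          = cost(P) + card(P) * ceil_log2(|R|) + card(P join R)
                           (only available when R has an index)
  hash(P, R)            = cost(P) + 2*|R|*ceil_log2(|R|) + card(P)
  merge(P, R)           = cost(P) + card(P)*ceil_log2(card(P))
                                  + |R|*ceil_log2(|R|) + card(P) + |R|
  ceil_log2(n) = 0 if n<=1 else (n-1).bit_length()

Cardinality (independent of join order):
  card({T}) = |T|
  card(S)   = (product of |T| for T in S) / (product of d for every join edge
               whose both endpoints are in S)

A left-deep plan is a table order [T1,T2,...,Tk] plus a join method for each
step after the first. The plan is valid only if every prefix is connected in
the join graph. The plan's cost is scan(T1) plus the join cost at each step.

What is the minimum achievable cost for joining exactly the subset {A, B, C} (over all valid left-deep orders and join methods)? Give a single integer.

11320

Selinger DP over subsets of {A,B,C}:
  {C}: scan cost=500, card=500
  {B}: scan cost=400, card=400
  {A}: scan cost=80, card=80
  {BC}: card=2000; try (B,hash)→8200, (C,merge)→9400, (B,merge)→9500, (C,hash)→9800, (C,nl)→200400, (B,nl)→200500; best=8200 via (B,hash)
  {AC}: card=5000; try (A,hash)→2120, (C,merge)→5720, (A,merge)→6140, (A,nl_idx)→9000, (C,hash)→9160, (C,nl)→40080 …(+1); best=2120 via (A,hash)
  {ABC}: card=20000; try (A,hash)→11320, (B,hash)→14320, (A,merge)→32840, (A,nl_idx)→42200, (B,merge)→76120, (A,nl)→168200 …(+1); best=11320 via (A,hash)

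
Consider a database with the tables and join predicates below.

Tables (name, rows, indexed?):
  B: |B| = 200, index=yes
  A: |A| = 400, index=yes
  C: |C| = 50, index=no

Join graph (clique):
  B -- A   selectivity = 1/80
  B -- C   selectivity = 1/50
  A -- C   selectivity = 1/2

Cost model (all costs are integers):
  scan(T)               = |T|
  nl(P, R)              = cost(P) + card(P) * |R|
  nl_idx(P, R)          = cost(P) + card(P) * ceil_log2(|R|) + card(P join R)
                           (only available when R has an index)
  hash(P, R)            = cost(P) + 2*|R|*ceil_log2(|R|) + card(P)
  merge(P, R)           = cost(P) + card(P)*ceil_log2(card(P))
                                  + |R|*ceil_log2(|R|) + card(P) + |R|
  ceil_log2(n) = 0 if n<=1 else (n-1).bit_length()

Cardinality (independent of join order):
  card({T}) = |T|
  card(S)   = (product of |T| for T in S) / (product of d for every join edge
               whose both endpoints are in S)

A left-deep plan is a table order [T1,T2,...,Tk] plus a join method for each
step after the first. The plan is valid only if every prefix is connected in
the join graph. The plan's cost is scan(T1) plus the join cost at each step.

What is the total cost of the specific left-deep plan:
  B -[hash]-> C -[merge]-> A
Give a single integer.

6800

step 1: scan B: cost=200, card=200
step 2: join C via hash
    card(P join C) = 200*50/(50) = 200
    cost = 200 + 2*50*6 + 200 = 1000
step 3: join A via merge
    card(P join A) = 200*400/(80*2) = 500
    cost = 1000 + 200*8 + 400*9 + 200 + 400 = 6800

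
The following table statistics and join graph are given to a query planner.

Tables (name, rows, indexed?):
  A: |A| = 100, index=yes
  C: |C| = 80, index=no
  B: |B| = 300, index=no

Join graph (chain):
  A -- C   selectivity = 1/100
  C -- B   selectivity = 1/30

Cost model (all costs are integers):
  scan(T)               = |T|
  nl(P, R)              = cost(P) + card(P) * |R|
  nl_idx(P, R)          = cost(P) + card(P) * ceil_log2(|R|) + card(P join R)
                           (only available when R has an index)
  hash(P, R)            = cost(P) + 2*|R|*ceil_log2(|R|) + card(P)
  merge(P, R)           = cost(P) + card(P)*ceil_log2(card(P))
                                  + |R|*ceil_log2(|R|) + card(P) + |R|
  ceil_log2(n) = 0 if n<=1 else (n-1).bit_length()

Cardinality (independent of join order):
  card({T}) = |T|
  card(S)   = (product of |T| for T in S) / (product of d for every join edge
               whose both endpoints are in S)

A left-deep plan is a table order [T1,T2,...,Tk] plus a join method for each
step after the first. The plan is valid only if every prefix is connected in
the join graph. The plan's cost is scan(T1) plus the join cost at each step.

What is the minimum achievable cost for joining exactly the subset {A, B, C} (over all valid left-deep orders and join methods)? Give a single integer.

3920

Selinger DP over subsets of {A,B,C}:
  {A}: scan cost=100, card=100
  {C}: scan cost=80, card=80
  {B}: scan cost=300, card=300
  {AC}: card=80; try (A,nl_idx)→720, (C,hash)→1320, (A,merge)→1520, (C,merge)→1540, (A,hash)→1560, (A,nl)→8080 …(+1); best=720 via (A,nl_idx)
  {BC}: card=800; try (C,hash)→1720, (B,merge)→3720, (C,merge)→3940, (B,hash)→5560, (B,nl)→24080, (C,nl)→24300; best=1720 via (C,hash)
  {ABC}: card=800; try (A,hash)→3920, (B,merge)→4360, (B,hash)→6200, (A,nl_idx)→8120, (A,merge)→11320, (B,nl)→24720 …(+1); best=3920 via (A,hash)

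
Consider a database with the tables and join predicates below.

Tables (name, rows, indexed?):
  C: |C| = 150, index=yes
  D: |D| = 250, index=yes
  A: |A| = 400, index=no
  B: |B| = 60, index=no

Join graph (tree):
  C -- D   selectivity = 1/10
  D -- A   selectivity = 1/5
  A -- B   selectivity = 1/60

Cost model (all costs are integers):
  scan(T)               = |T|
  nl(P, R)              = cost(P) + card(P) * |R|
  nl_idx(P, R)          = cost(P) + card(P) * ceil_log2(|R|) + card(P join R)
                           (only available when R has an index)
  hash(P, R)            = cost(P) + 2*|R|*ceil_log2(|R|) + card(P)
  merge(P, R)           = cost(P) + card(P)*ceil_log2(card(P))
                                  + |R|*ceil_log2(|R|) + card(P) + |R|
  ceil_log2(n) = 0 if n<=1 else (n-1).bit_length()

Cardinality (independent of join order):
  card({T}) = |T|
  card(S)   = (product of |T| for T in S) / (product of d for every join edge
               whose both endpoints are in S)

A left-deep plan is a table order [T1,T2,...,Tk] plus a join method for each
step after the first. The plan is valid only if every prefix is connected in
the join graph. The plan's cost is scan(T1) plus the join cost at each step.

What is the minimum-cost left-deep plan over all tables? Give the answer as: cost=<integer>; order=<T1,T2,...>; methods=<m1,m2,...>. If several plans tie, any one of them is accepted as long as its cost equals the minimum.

cost=28320; order=A,B,D,C; methods=hash,hash,hash

Selinger DP (subsets sized 1..n):
  {C}: scan cost=150, card=150
  {D}: scan cost=250, card=250
  {A}: scan cost=400, card=400
  {B}: scan cost=60, card=60
  {CD}: card=3750; try (C,hash)→2900, (D,merge)→3750, (C,merge)→3850, (D,hash)→4300, (D,nl_idx)→5100, (C,nl_idx)→6000 …(+2); best=2900 via (C,hash)
  {AD}: card=20000; try (D,hash)→4800, (A,merge)→6500, (D,merge)→6650, (A,hash)→7700, (D,nl_idx)→23600, (A,nl)→100250 …(+1); best=4800 via (D,hash)
  {AB}: card=400; try (B,hash)→1520, (A,merge)→4480, (B,merge)→4820, (A,hash)→7320, (A,nl)→24060, (B,nl)→24400; best=1520 via (B,hash)
  {ACD}: card=300000; try (A,hash)→13850, (C,hash)→27200, (A,merge)→55650, (C,merge)→326150, (C,nl_idx)→464800, (A,nl)→1502900 …(+1); best=13850 via (A,hash)
  {ABD}: card=20000; try (D,hash)→5920, (D,merge)→7770, (D,nl_idx)→24720, (B,hash)→25520, (D,nl)→101520, (B,merge)→325220 …(+1); best=5920 via (D,hash)
  {ABCD}: card=300000; try (C,hash)→28320, (B,hash)→314570, (C,merge)→327270, (C,nl_idx)→465920, (C,nl)→3005920, (B,merge)→6014270 …(+1); best=28320 via (C,hash)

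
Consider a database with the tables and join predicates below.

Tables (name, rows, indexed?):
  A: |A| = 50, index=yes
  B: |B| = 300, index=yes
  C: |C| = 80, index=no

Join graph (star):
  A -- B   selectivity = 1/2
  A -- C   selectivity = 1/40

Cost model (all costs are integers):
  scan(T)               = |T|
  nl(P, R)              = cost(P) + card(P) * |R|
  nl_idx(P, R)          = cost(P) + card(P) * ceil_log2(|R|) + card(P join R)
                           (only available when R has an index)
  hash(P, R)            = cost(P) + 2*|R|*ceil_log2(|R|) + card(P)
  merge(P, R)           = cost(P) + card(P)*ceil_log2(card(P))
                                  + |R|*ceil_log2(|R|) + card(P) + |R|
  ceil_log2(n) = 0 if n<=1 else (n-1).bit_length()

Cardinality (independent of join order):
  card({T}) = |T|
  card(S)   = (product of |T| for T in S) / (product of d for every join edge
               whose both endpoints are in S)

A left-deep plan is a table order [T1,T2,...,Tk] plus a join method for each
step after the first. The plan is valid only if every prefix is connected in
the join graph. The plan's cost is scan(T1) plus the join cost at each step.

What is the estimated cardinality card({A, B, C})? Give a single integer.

15000

Tables in S: A(50), B(300), C(80)
Edges inside S: A-B(d=2), A-C(d=40)
numerator = 50 * 300 * 80 = 1200000
denominator = 2 * 40 = 80
card(S) = 1200000 / 80 = 15000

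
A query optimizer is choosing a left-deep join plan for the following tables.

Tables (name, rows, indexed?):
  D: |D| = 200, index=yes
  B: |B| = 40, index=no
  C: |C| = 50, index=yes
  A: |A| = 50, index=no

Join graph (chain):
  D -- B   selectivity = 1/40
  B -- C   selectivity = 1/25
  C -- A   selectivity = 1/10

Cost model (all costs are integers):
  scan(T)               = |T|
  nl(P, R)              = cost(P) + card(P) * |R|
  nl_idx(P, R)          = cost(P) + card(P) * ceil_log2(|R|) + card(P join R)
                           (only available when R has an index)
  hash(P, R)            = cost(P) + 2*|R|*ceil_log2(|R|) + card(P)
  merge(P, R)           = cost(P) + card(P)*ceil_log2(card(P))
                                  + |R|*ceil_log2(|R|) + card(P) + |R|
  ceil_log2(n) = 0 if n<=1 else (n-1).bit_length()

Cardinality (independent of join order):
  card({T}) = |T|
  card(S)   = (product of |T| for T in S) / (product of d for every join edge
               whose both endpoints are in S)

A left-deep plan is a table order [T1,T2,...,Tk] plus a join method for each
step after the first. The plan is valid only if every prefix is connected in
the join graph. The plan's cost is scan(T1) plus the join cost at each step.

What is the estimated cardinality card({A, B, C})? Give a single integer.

Tables in S: A(50), B(40), C(50)
Edges inside S: B-C(d=25), C-A(d=10)
numerator = 50 * 40 * 50 = 100000
denominator = 25 * 10 = 250
card(S) = 100000 / 250 = 400

400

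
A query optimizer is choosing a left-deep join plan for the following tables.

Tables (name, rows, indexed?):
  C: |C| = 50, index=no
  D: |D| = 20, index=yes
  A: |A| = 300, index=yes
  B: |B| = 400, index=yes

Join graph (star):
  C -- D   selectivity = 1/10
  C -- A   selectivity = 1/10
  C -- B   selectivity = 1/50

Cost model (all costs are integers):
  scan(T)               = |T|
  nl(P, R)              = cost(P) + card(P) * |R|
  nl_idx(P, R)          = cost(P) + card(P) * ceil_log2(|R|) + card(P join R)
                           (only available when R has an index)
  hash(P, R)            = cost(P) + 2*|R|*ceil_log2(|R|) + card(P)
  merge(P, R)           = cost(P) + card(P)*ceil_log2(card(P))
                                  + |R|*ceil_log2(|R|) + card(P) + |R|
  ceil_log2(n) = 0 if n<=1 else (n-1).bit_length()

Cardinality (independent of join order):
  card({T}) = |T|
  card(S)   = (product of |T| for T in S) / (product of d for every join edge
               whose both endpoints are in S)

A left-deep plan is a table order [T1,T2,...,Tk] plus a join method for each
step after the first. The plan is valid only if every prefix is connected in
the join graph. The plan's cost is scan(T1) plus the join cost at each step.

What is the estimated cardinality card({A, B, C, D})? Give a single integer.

24000

Tables in S: A(300), B(400), C(50), D(20)
Edges inside S: C-D(d=10), C-A(d=10), C-B(d=50)
numerator = 300 * 400 * 50 * 20 = 120000000
denominator = 10 * 10 * 50 = 5000
card(S) = 120000000 / 5000 = 24000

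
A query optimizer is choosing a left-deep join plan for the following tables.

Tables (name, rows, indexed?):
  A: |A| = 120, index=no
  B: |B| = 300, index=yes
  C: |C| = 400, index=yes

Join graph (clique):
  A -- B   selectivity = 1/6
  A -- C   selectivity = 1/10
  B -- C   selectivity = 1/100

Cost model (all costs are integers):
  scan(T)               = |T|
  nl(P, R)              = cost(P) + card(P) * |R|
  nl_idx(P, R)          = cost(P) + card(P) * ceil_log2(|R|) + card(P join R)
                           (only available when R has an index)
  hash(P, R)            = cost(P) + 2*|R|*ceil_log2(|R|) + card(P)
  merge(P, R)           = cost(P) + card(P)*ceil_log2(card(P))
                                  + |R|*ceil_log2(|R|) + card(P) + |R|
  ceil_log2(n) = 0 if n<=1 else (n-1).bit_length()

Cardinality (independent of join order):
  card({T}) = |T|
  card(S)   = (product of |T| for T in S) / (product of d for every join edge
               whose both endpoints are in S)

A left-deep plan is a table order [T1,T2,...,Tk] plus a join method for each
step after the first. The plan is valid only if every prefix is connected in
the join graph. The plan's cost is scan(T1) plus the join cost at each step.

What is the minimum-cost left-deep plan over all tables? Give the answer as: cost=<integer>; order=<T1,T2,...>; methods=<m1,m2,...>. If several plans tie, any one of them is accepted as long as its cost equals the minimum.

Selinger DP (subsets sized 1..n):
  {A}: scan cost=120, card=120
  {B}: scan cost=300, card=300
  {C}: scan cost=400, card=400
  {AB}: card=6000; try (A,hash)→2280, (B,merge)→4080, (A,merge)→4260, (B,hash)→5640, (B,nl_idx)→7200, (B,nl)→36120 …(+1); best=2280 via (A,hash)
  {AC}: card=4800; try (A,hash)→2480, (C,merge)→5080, (A,merge)→5360, (C,nl_idx)→6000, (C,hash)→7440, (C,nl)→48120 …(+1); best=2480 via (A,hash)
  {BC}: card=1200; try (C,nl_idx)→4200, (B,nl_idx)→5200, (B,hash)→6200, (C,merge)→7300, (B,merge)→7400, (C,hash)→7800 …(+2); best=4200 via (C,nl_idx)
  {ABC}: card=2400; try (A,hash)→7080, (B,hash)→12680, (C,hash)→15480, (A,merge)→19560, (B,nl_idx)→48080, (C,nl_idx)→58680 …(+5); best=7080 via (A,hash)

cost=7080; order=B,C,A; methods=nl_idx,hash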